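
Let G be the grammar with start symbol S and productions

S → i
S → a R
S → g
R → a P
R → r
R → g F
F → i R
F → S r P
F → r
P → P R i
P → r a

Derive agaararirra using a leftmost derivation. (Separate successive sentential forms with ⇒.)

S ⇒ aR ⇒ agF ⇒ agSrP ⇒ agaRrP ⇒ agaaPrP ⇒ agaaPRirP ⇒ agaaraRirP ⇒ agaararirP ⇒ agaararirra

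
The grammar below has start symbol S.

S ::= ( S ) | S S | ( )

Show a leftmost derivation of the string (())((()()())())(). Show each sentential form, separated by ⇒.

S ⇒ SS   [S ::= S S]
SS ⇒ SSS   [S ::= S S]
SSS ⇒ (S)SS   [S ::= ( S )]
(S)SS ⇒ (())SS   [S ::= ( )]
(())SS ⇒ (())(S)S   [S ::= ( S )]
(())(S)S ⇒ (())(SS)S   [S ::= S S]
(())(SS)S ⇒ (())((S)S)S   [S ::= ( S )]
(())((S)S)S ⇒ (())((SS)S)S   [S ::= S S]
(())((SS)S)S ⇒ (())((SSS)S)S   [S ::= S S]
(())((SSS)S)S ⇒ (())((()SS)S)S   [S ::= ( )]
(())((()SS)S)S ⇒ (())((()()S)S)S   [S ::= ( )]
(())((()()S)S)S ⇒ (())((()()())S)S   [S ::= ( )]
(())((()()())S)S ⇒ (())((()()())())S   [S ::= ( )]
(())((()()())())S ⇒ (())((()()())())()   [S ::= ( )]

S ⇒ SS ⇒ SSS ⇒ (S)SS ⇒ (())SS ⇒ (())(S)S ⇒ (())(SS)S ⇒ (())((S)S)S ⇒ (())((SS)S)S ⇒ (())((SSS)S)S ⇒ (())((()SS)S)S ⇒ (())((()()S)S)S ⇒ (())((()()())S)S ⇒ (())((()()())())S ⇒ (())((()()())())()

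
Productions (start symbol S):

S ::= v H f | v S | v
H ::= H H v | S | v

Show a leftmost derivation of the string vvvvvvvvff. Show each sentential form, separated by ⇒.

S ⇒ vHf   [S ::= v H f]
vHf ⇒ vSf   [H ::= S]
vSf ⇒ vvSf   [S ::= v S]
vvSf ⇒ vvvHff   [S ::= v H f]
vvvHff ⇒ vvvHHvff   [H ::= H H v]
vvvHHvff ⇒ vvvHHvHvff   [H ::= H H v]
vvvHHvHvff ⇒ vvvvHvHvff   [H ::= v]
vvvvHvHvff ⇒ vvvvSvHvff   [H ::= S]
vvvvSvHvff ⇒ vvvvvvHvff   [S ::= v]
vvvvvvHvff ⇒ vvvvvvvvff   [H ::= v]

S ⇒ vHf ⇒ vSf ⇒ vvSf ⇒ vvvHff ⇒ vvvHHvff ⇒ vvvHHvHvff ⇒ vvvvHvHvff ⇒ vvvvSvHvff ⇒ vvvvvvHvff ⇒ vvvvvvvvff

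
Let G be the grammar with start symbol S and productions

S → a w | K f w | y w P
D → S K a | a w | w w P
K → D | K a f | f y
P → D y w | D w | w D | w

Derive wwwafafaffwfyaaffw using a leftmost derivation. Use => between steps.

S => Kfw => Kaffw => Daffw => SKaaffw => KfwKaaffw => KaffwKaaffw => KafaffwKaaffw => KafafaffwKaaffw => DafafaffwKaaffw => wwPafafaffwKaaffw => wwwafafaffwKaaffw => wwwafafaffwfyaaffw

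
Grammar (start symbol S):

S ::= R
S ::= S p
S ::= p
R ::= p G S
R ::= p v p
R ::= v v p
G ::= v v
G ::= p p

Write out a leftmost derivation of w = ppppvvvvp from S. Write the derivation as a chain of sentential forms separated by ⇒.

S ⇒ R ⇒ pGS ⇒ pppS ⇒ pppR ⇒ ppppGS ⇒ ppppvvS ⇒ ppppvvR ⇒ ppppvvvvp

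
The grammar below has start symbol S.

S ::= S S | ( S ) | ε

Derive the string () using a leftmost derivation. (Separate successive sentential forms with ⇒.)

S ⇒ SS   [S ::= S S]
SS ⇒ SSS   [S ::= S S]
SSS ⇒ SSSS   [S ::= S S]
SSSS ⇒ SSSSS   [S ::= S S]
SSSSS ⇒ (S)SSSS   [S ::= ( S )]
(S)SSSS ⇒ ()SSSS   [S ::= ε]
()SSSS ⇒ ()SSS   [S ::= ε]
()SSS ⇒ ()SS   [S ::= ε]
()SS ⇒ ()S   [S ::= ε]
()S ⇒ ()   [S ::= ε]

S ⇒ SS ⇒ SSS ⇒ SSSS ⇒ SSSSS ⇒ (S)SSSS ⇒ ()SSSS ⇒ ()SSS ⇒ ()SS ⇒ ()S ⇒ ()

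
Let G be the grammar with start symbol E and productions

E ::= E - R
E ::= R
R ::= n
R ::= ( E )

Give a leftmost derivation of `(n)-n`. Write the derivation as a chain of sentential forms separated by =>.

E => E-R => R-R => (E)-R => (R)-R => (n)-R => (n)-n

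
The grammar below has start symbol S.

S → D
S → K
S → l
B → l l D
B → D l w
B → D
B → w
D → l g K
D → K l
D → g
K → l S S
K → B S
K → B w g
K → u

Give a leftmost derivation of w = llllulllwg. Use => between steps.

S => K   [S → K]
K => Bwg   [K → B w g]
Bwg => llDwg   [B → l l D]
llDwg => llKlwg   [D → K l]
llKlwg => llBSlwg   [K → B S]
llBSlwg => llllDSlwg   [B → l l D]
llllDSlwg => llllKlSlwg   [D → K l]
llllKlSlwg => llllulSlwg   [K → u]
llllulSlwg => llllulllwg   [S → l]

S => K => Bwg => llDwg => llKlwg => llBSlwg => llllDSlwg => llllKlSlwg => llllulSlwg => llllulllwg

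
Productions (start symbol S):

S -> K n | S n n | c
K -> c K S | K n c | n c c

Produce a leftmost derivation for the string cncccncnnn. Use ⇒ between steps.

S ⇒ Snn ⇒ Knnn ⇒ Kncnnn ⇒ cKSncnnn ⇒ cnccSncnnn ⇒ cncccncnnn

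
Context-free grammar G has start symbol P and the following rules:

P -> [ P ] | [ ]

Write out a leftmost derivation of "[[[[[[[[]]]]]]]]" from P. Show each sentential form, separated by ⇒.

P ⇒ [P] ⇒ [[P]] ⇒ [[[P]]] ⇒ [[[[P]]]] ⇒ [[[[[P]]]]] ⇒ [[[[[[P]]]]]] ⇒ [[[[[[[P]]]]]]] ⇒ [[[[[[[[]]]]]]]]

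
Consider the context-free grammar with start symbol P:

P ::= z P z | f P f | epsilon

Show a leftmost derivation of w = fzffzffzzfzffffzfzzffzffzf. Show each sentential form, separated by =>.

P => fPf   [P ::= f P f]
fPf => fzPzf   [P ::= z P z]
fzPzf => fzfPfzf   [P ::= f P f]
fzfPfzf => fzffPffzf   [P ::= f P f]
fzffPffzf => fzffzPzffzf   [P ::= z P z]
fzffzPzffzf => fzffzfPfzffzf   [P ::= f P f]
fzffzfPfzffzf => fzffzffPffzffzf   [P ::= f P f]
fzffzffPffzffzf => fzffzffzPzffzffzf   [P ::= z P z]
fzffzffzPzffzffzf => fzffzffzzPzzffzffzf   [P ::= z P z]
fzffzffzzPzzffzffzf => fzffzffzzfPfzzffzffzf   [P ::= f P f]
fzffzffzzfPfzzffzffzf => fzffzffzzfzPzfzzffzffzf   [P ::= z P z]
fzffzffzzfzPzfzzffzffzf => fzffzffzzfzfPfzfzzffzffzf   [P ::= f P f]
fzffzffzzfzfPfzfzzffzffzf => fzffzffzzfzffPffzfzzffzffzf   [P ::= f P f]
fzffzffzzfzffPffzfzzffzffzf => fzffzffzzfzffffzfzzffzffzf   [P ::= epsilon]

P=>fPf=>fzPzf=>fzfPfzf=>fzffPffzf=>fzffzPzffzf=>fzffzfPfzffzf=>fzffzffPffzffzf=>fzffzffzPzffzffzf=>fzffzffzzPzzffzffzf=>fzffzffzzfPfzzffzffzf=>fzffzffzzfzPzfzzffzffzf=>fzffzffzzfzfPfzfzzffzffzf=>fzffzffzzfzffPffzfzzffzffzf=>fzffzffzzfzffffzfzzffzffzf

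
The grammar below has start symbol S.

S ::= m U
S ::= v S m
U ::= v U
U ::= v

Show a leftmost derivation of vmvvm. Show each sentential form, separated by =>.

S => vSm => vmUm => vmvUm => vmvvm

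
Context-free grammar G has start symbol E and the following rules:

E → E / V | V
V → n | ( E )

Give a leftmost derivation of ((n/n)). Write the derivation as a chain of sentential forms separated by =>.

E => V => (E) => (V) => ((E)) => ((E/V)) => ((V/V)) => ((n/V)) => ((n/n))

E => V   [E → V]
V => (E)   [V → ( E )]
(E) => (V)   [E → V]
(V) => ((E))   [V → ( E )]
((E)) => ((E/V))   [E → E / V]
((E/V)) => ((V/V))   [E → V]
((V/V)) => ((n/V))   [V → n]
((n/V)) => ((n/n))   [V → n]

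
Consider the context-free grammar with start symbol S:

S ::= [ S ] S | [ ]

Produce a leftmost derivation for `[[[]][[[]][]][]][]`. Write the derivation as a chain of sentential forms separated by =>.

S=>[S]S=>[[S]S]S=>[[[]]S]S=>[[[]][S]S]S=>[[[]][[S]S]S]S=>[[[]][[[]]S]S]S=>[[[]][[[]][]]S]S=>[[[]][[[]][]][]]S=>[[[]][[[]][]][]][]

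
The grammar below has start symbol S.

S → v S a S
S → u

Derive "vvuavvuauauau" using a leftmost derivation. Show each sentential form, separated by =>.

S => vSaS   [S → v S a S]
vSaS => vvSaSaS   [S → v S a S]
vvSaSaS => vvuaSaS   [S → u]
vvuaSaS => vvuavSaSaS   [S → v S a S]
vvuavSaSaS => vvuavvSaSaSaS   [S → v S a S]
vvuavvSaSaSaS => vvuavvuaSaSaS   [S → u]
vvuavvuaSaSaS => vvuavvuauaSaS   [S → u]
vvuavvuauaSaS => vvuavvuauauaS   [S → u]
vvuavvuauauaS => vvuavvuauauau   [S → u]

S => vSaS => vvSaSaS => vvuaSaS => vvuavSaSaS => vvuavvSaSaSaS => vvuavvuaSaSaS => vvuavvuauaSaS => vvuavvuauauaS => vvuavvuauauau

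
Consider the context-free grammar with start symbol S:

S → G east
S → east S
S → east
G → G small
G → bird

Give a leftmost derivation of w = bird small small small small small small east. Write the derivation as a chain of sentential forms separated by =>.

S => G east => G small east => G small small east => G small small small east => G small small small small east => G small small small small small east => G small small small small small small east => bird small small small small small small east

S => G east   [S → G east]
G east => G small east   [G → G small]
G small east => G small small east   [G → G small]
G small small east => G small small small east   [G → G small]
G small small small east => G small small small small east   [G → G small]
G small small small small east => G small small small small small east   [G → G small]
G small small small small small east => G small small small small small small east   [G → G small]
G small small small small small small east => bird small small small small small small east   [G → bird]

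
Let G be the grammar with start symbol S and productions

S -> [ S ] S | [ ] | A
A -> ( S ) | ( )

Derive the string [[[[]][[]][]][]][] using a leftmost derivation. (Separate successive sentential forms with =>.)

S => [S]S   [S -> [ S ] S]
[S]S => [[S]S]S   [S -> [ S ] S]
[[S]S]S => [[[S]S]S]S   [S -> [ S ] S]
[[[S]S]S]S => [[[[]]S]S]S   [S -> [ ]]
[[[[]]S]S]S => [[[[]][S]S]S]S   [S -> [ S ] S]
[[[[]][S]S]S]S => [[[[]][[]]S]S]S   [S -> [ ]]
[[[[]][[]]S]S]S => [[[[]][[]][]]S]S   [S -> [ ]]
[[[[]][[]][]]S]S => [[[[]][[]][]][]]S   [S -> [ ]]
[[[[]][[]][]][]]S => [[[[]][[]][]][]][]   [S -> [ ]]

S => [S]S => [[S]S]S => [[[S]S]S]S => [[[[]]S]S]S => [[[[]][S]S]S]S => [[[[]][[]]S]S]S => [[[[]][[]][]]S]S => [[[[]][[]][]][]]S => [[[[]][[]][]][]][]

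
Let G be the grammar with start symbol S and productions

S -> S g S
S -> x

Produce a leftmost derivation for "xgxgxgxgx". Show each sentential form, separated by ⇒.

S ⇒ SgS   [S -> S g S]
SgS ⇒ SgSgS   [S -> S g S]
SgSgS ⇒ xgSgS   [S -> x]
xgSgS ⇒ xgSgSgS   [S -> S g S]
xgSgSgS ⇒ xgSgSgSgS   [S -> S g S]
xgSgSgSgS ⇒ xgxgSgSgS   [S -> x]
xgxgSgSgS ⇒ xgxgxgSgS   [S -> x]
xgxgxgSgS ⇒ xgxgxgxgS   [S -> x]
xgxgxgxgS ⇒ xgxgxgxgx   [S -> x]

S ⇒ SgS ⇒ SgSgS ⇒ xgSgS ⇒ xgSgSgS ⇒ xgSgSgSgS ⇒ xgxgSgSgS ⇒ xgxgxgSgS ⇒ xgxgxgxgS ⇒ xgxgxgxgx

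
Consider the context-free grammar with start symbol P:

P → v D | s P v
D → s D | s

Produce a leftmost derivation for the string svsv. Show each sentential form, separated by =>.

P=>sPv=>svDv=>svsv

P => sPv   [P → s P v]
sPv => svDv   [P → v D]
svDv => svsv   [D → s]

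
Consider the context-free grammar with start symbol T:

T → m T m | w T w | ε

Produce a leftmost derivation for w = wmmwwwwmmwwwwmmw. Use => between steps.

T => wTw => wmTmw => wmmTmmw => wmmwTwmmw => wmmwwTwwmmw => wmmwwwTwwwmmw => wmmwwwwTwwwwmmw => wmmwwwwmTmwwwwmmw => wmmwwwwmmwwwwmmw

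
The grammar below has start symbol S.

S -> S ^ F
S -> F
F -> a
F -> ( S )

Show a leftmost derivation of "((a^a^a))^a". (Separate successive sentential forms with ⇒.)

S⇒S^F⇒F^F⇒(S)^F⇒(F)^F⇒((S))^F⇒((S^F))^F⇒((S^F^F))^F⇒((F^F^F))^F⇒((a^F^F))^F⇒((a^a^F))^F⇒((a^a^a))^F⇒((a^a^a))^a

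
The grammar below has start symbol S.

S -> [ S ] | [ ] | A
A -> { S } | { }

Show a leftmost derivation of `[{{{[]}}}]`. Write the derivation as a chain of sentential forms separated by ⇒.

S ⇒ [S]   [S -> [ S ]]
[S] ⇒ [A]   [S -> A]
[A] ⇒ [{S}]   [A -> { S }]
[{S}] ⇒ [{A}]   [S -> A]
[{A}] ⇒ [{{S}}]   [A -> { S }]
[{{S}}] ⇒ [{{A}}]   [S -> A]
[{{A}}] ⇒ [{{{S}}}]   [A -> { S }]
[{{{S}}}] ⇒ [{{{[]}}}]   [S -> [ ]]

S ⇒ [S] ⇒ [A] ⇒ [{S}] ⇒ [{A}] ⇒ [{{S}}] ⇒ [{{A}}] ⇒ [{{{S}}}] ⇒ [{{{[]}}}]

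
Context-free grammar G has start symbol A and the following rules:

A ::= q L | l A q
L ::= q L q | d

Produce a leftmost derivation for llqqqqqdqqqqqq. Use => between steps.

A => lAq   [A ::= l A q]
lAq => llAqq   [A ::= l A q]
llAqq => llqLqq   [A ::= q L]
llqLqq => llqqLqqq   [L ::= q L q]
llqqLqqq => llqqqLqqqq   [L ::= q L q]
llqqqLqqqq => llqqqqLqqqqq   [L ::= q L q]
llqqqqLqqqqq => llqqqqqLqqqqqq   [L ::= q L q]
llqqqqqLqqqqqq => llqqqqqdqqqqqq   [L ::= d]

A=>lAq=>llAqq=>llqLqq=>llqqLqqq=>llqqqLqqqq=>llqqqqLqqqqq=>llqqqqqLqqqqqq=>llqqqqqdqqqqqq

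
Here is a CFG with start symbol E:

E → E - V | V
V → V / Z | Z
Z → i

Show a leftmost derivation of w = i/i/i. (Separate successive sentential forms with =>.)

E=>V=>V/Z=>V/Z/Z=>Z/Z/Z=>i/Z/Z=>i/i/Z=>i/i/i

E => V   [E → V]
V => V/Z   [V → V / Z]
V/Z => V/Z/Z   [V → V / Z]
V/Z/Z => Z/Z/Z   [V → Z]
Z/Z/Z => i/Z/Z   [Z → i]
i/Z/Z => i/i/Z   [Z → i]
i/i/Z => i/i/i   [Z → i]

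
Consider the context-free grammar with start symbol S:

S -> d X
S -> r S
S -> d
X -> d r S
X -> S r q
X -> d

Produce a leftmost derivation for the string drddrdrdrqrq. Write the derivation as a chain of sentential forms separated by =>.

S => dX => dSrq => drSrq => drdXrq => drddrSrq => drddrdXrq => drddrdSrqrq => drddrdrSrqrq => drddrdrdrqrq

S => dX   [S -> d X]
dX => dSrq   [X -> S r q]
dSrq => drSrq   [S -> r S]
drSrq => drdXrq   [S -> d X]
drdXrq => drddrSrq   [X -> d r S]
drddrSrq => drddrdXrq   [S -> d X]
drddrdXrq => drddrdSrqrq   [X -> S r q]
drddrdSrqrq => drddrdrSrqrq   [S -> r S]
drddrdrSrqrq => drddrdrdrqrq   [S -> d]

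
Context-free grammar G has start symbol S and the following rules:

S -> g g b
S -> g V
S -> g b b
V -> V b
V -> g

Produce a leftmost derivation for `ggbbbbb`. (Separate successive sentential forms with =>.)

S => gV => gVb => gVbb => gVbbb => gVbbbb => gVbbbbb => ggbbbbb

S => gV   [S -> g V]
gV => gVb   [V -> V b]
gVb => gVbb   [V -> V b]
gVbb => gVbbb   [V -> V b]
gVbbb => gVbbbb   [V -> V b]
gVbbbb => gVbbbbb   [V -> V b]
gVbbbbb => ggbbbbb   [V -> g]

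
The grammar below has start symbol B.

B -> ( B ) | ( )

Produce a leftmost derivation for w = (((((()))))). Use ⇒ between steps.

B ⇒ (B) ⇒ ((B)) ⇒ (((B))) ⇒ ((((B)))) ⇒ (((((B))))) ⇒ (((((())))))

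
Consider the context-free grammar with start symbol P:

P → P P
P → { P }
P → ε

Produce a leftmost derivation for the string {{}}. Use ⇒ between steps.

P ⇒ PP   [P → P P]
PP ⇒ {P}P   [P → { P }]
{P}P ⇒ {PP}P   [P → P P]
{PP}P ⇒ {PPP}P   [P → P P]
{PPP}P ⇒ {{P}PP}P   [P → { P }]
{{P}PP}P ⇒ {{}PP}P   [P → ε]
{{}PP}P ⇒ {{}P}P   [P → ε]
{{}P}P ⇒ {{}}P   [P → ε]
{{}}P ⇒ {{}}   [P → ε]

P⇒PP⇒{P}P⇒{PP}P⇒{PPP}P⇒{{P}PP}P⇒{{}PP}P⇒{{}P}P⇒{{}}P⇒{{}}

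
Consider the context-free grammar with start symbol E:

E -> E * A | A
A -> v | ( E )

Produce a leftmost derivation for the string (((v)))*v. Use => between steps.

E=>E*A=>A*A=>(E)*A=>(A)*A=>((E))*A=>((A))*A=>(((E)))*A=>(((A)))*A=>(((v)))*A=>(((v)))*v

E => E*A   [E -> E * A]
E*A => A*A   [E -> A]
A*A => (E)*A   [A -> ( E )]
(E)*A => (A)*A   [E -> A]
(A)*A => ((E))*A   [A -> ( E )]
((E))*A => ((A))*A   [E -> A]
((A))*A => (((E)))*A   [A -> ( E )]
(((E)))*A => (((A)))*A   [E -> A]
(((A)))*A => (((v)))*A   [A -> v]
(((v)))*A => (((v)))*v   [A -> v]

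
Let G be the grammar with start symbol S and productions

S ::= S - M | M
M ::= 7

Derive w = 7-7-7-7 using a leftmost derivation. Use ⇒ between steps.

S⇒S-M⇒S-M-M⇒S-M-M-M⇒M-M-M-M⇒7-M-M-M⇒7-7-M-M⇒7-7-7-M⇒7-7-7-7

S ⇒ S-M   [S ::= S - M]
S-M ⇒ S-M-M   [S ::= S - M]
S-M-M ⇒ S-M-M-M   [S ::= S - M]
S-M-M-M ⇒ M-M-M-M   [S ::= M]
M-M-M-M ⇒ 7-M-M-M   [M ::= 7]
7-M-M-M ⇒ 7-7-M-M   [M ::= 7]
7-7-M-M ⇒ 7-7-7-M   [M ::= 7]
7-7-7-M ⇒ 7-7-7-7   [M ::= 7]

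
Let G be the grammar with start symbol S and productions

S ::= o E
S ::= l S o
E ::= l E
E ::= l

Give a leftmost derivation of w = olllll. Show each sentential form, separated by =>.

S => oE   [S ::= o E]
oE => olE   [E ::= l E]
olE => ollE   [E ::= l E]
ollE => olllE   [E ::= l E]
olllE => ollllE   [E ::= l E]
ollllE => olllll   [E ::= l]

S=>oE=>olE=>ollE=>olllE=>ollllE=>olllll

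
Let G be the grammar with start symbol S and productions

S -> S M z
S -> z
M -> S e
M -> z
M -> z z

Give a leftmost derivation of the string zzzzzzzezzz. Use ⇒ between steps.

S ⇒ SMz   [S -> S M z]
SMz ⇒ SMzMz   [S -> S M z]
SMzMz ⇒ zMzMz   [S -> z]
zMzMz ⇒ zSezMz   [M -> S e]
zSezMz ⇒ zSMzezMz   [S -> S M z]
zSMzezMz ⇒ zSMzMzezMz   [S -> S M z]
zSMzMzezMz ⇒ zzMzMzezMz   [S -> z]
zzMzMzezMz ⇒ zzzzzMzezMz   [M -> z z]
zzzzzMzezMz ⇒ zzzzzzzezMz   [M -> z]
zzzzzzzezMz ⇒ zzzzzzzezzz   [M -> z]

S ⇒ SMz ⇒ SMzMz ⇒ zMzMz ⇒ zSezMz ⇒ zSMzezMz ⇒ zSMzMzezMz ⇒ zzMzMzezMz ⇒ zzzzzMzezMz ⇒ zzzzzzzezMz ⇒ zzzzzzzezzz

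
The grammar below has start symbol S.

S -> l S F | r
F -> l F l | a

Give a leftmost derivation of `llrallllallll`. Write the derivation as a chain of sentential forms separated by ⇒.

S⇒lSF⇒llSFF⇒llrFF⇒llraF⇒llralFl⇒llrallFll⇒llralllFlll⇒llrallllFllll⇒llrallllallll

S ⇒ lSF   [S -> l S F]
lSF ⇒ llSFF   [S -> l S F]
llSFF ⇒ llrFF   [S -> r]
llrFF ⇒ llraF   [F -> a]
llraF ⇒ llralFl   [F -> l F l]
llralFl ⇒ llrallFll   [F -> l F l]
llrallFll ⇒ llralllFlll   [F -> l F l]
llralllFlll ⇒ llrallllFllll   [F -> l F l]
llrallllFllll ⇒ llrallllallll   [F -> a]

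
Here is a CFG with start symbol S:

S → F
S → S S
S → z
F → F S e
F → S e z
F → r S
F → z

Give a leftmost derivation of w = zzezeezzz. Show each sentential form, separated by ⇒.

S⇒SS⇒SSS⇒FSS⇒SezSS⇒FezSS⇒FSeezSS⇒FSeSeezSS⇒zSeSeezSS⇒zzeSeezSS⇒zzezeezSS⇒zzezeezzS⇒zzezeezzz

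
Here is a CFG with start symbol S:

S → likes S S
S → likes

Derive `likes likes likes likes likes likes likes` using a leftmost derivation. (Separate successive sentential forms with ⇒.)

S ⇒ likes S S ⇒ likes likes S ⇒ likes likes likes S S ⇒ likes likes likes likes S S S ⇒ likes likes likes likes likes S S ⇒ likes likes likes likes likes likes S ⇒ likes likes likes likes likes likes likes

S ⇒ likes S S   [S → likes S S]
likes S S ⇒ likes likes S   [S → likes]
likes likes S ⇒ likes likes likes S S   [S → likes S S]
likes likes likes S S ⇒ likes likes likes likes S S S   [S → likes S S]
likes likes likes likes S S S ⇒ likes likes likes likes likes S S   [S → likes]
likes likes likes likes likes S S ⇒ likes likes likes likes likes likes S   [S → likes]
likes likes likes likes likes likes S ⇒ likes likes likes likes likes likes likes   [S → likes]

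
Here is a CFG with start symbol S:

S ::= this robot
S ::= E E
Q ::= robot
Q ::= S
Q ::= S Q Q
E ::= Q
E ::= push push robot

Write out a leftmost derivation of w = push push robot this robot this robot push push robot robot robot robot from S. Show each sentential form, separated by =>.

S => E E => push push robot E => push push robot Q => push push robot S Q Q => push push robot this robot Q Q => push push robot this robot S Q Q Q => push push robot this robot E E Q Q Q => push push robot this robot Q E Q Q Q => push push robot this robot S E Q Q Q => push push robot this robot this robot E Q Q Q => push push robot this robot this robot push push robot Q Q Q => push push robot this robot this robot push push robot robot Q Q => push push robot this robot this robot push push robot robot robot Q => push push robot this robot this robot push push robot robot robot robot

S => E E   [S ::= E E]
E E => push push robot E   [E ::= push push robot]
push push robot E => push push robot Q   [E ::= Q]
push push robot Q => push push robot S Q Q   [Q ::= S Q Q]
push push robot S Q Q => push push robot this robot Q Q   [S ::= this robot]
push push robot this robot Q Q => push push robot this robot S Q Q Q   [Q ::= S Q Q]
push push robot this robot S Q Q Q => push push robot this robot E E Q Q Q   [S ::= E E]
push push robot this robot E E Q Q Q => push push robot this robot Q E Q Q Q   [E ::= Q]
push push robot this robot Q E Q Q Q => push push robot this robot S E Q Q Q   [Q ::= S]
push push robot this robot S E Q Q Q => push push robot this robot this robot E Q Q Q   [S ::= this robot]
push push robot this robot this robot E Q Q Q => push push robot this robot this robot push push robot Q Q Q   [E ::= push push robot]
push push robot this robot this robot push push robot Q Q Q => push push robot this robot this robot push push robot robot Q Q   [Q ::= robot]
push push robot this robot this robot push push robot robot Q Q => push push robot this robot this robot push push robot robot robot Q   [Q ::= robot]
push push robot this robot this robot push push robot robot robot Q => push push robot this robot this robot push push robot robot robot robot   [Q ::= robot]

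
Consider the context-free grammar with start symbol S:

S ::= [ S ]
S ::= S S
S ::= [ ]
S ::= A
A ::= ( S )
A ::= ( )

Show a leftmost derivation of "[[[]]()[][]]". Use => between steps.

S => [S] => [SS] => [SSS] => [[S]SS] => [[[]]SS] => [[[]]SSS] => [[[]]ASS] => [[[]]()SS] => [[[]]()[]S] => [[[]]()[][]]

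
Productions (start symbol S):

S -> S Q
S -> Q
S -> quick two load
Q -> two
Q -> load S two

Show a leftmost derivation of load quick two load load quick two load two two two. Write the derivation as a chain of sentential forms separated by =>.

S => Q => load S two => load S Q two => load quick two load Q two => load quick two load load S two two => load quick two load load S Q two two => load quick two load load quick two load Q two two => load quick two load load quick two load two two two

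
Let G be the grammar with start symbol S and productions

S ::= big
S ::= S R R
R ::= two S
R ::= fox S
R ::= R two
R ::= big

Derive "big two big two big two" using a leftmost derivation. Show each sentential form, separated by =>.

S => S R R => big R R => big two S R => big two big R => big two big R two => big two big two S two => big two big two big two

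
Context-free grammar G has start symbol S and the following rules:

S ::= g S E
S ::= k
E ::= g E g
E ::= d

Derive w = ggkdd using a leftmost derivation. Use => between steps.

S=>gSE=>ggSEE=>ggkEE=>ggkdE=>ggkdd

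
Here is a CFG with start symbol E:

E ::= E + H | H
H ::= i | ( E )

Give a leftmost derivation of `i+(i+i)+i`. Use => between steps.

E => E+H   [E ::= E + H]
E+H => E+H+H   [E ::= E + H]
E+H+H => H+H+H   [E ::= H]
H+H+H => i+H+H   [H ::= i]
i+H+H => i+(E)+H   [H ::= ( E )]
i+(E)+H => i+(E+H)+H   [E ::= E + H]
i+(E+H)+H => i+(H+H)+H   [E ::= H]
i+(H+H)+H => i+(i+H)+H   [H ::= i]
i+(i+H)+H => i+(i+i)+H   [H ::= i]
i+(i+i)+H => i+(i+i)+i   [H ::= i]

E => E+H => E+H+H => H+H+H => i+H+H => i+(E)+H => i+(E+H)+H => i+(H+H)+H => i+(i+H)+H => i+(i+i)+H => i+(i+i)+i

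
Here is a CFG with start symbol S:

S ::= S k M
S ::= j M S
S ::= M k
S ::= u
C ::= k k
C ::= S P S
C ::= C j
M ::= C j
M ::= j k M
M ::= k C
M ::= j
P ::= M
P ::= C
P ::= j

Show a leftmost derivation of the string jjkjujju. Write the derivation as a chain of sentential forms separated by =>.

S => jMS => jCjS => jCjjS => jSPSjjS => jMkPSjjS => jjkPSjjS => jjkjSjjS => jjkjujjS => jjkjujju

S => jMS   [S ::= j M S]
jMS => jCjS   [M ::= C j]
jCjS => jCjjS   [C ::= C j]
jCjjS => jSPSjjS   [C ::= S P S]
jSPSjjS => jMkPSjjS   [S ::= M k]
jMkPSjjS => jjkPSjjS   [M ::= j]
jjkPSjjS => jjkjSjjS   [P ::= j]
jjkjSjjS => jjkjujjS   [S ::= u]
jjkjujjS => jjkjujju   [S ::= u]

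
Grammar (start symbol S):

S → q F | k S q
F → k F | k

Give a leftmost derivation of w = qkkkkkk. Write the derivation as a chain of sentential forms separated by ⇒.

S⇒qF⇒qkF⇒qkkF⇒qkkkF⇒qkkkkF⇒qkkkkkF⇒qkkkkkk

S ⇒ qF   [S → q F]
qF ⇒ qkF   [F → k F]
qkF ⇒ qkkF   [F → k F]
qkkF ⇒ qkkkF   [F → k F]
qkkkF ⇒ qkkkkF   [F → k F]
qkkkkF ⇒ qkkkkkF   [F → k F]
qkkkkkF ⇒ qkkkkkk   [F → k]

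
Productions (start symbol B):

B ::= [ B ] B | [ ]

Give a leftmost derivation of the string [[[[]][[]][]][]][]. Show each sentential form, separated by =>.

B => [B]B => [[B]B]B => [[[B]B]B]B => [[[[]]B]B]B => [[[[]][B]B]B]B => [[[[]][[]]B]B]B => [[[[]][[]][]]B]B => [[[[]][[]][]][]]B => [[[[]][[]][]][]][]

B => [B]B   [B ::= [ B ] B]
[B]B => [[B]B]B   [B ::= [ B ] B]
[[B]B]B => [[[B]B]B]B   [B ::= [ B ] B]
[[[B]B]B]B => [[[[]]B]B]B   [B ::= [ ]]
[[[[]]B]B]B => [[[[]][B]B]B]B   [B ::= [ B ] B]
[[[[]][B]B]B]B => [[[[]][[]]B]B]B   [B ::= [ ]]
[[[[]][[]]B]B]B => [[[[]][[]][]]B]B   [B ::= [ ]]
[[[[]][[]][]]B]B => [[[[]][[]][]][]]B   [B ::= [ ]]
[[[[]][[]][]][]]B => [[[[]][[]][]][]][]   [B ::= [ ]]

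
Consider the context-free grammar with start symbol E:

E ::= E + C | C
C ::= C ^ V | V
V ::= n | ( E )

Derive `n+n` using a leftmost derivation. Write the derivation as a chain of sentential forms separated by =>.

E => E+C => C+C => V+C => n+C => n+V => n+n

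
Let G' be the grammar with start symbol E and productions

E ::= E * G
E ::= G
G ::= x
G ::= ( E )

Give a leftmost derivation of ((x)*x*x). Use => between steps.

E => G => (E) => (E*G) => (E*G*G) => (G*G*G) => ((E)*G*G) => ((G)*G*G) => ((x)*G*G) => ((x)*x*G) => ((x)*x*x)

E => G   [E ::= G]
G => (E)   [G ::= ( E )]
(E) => (E*G)   [E ::= E * G]
(E*G) => (E*G*G)   [E ::= E * G]
(E*G*G) => (G*G*G)   [E ::= G]
(G*G*G) => ((E)*G*G)   [G ::= ( E )]
((E)*G*G) => ((G)*G*G)   [E ::= G]
((G)*G*G) => ((x)*G*G)   [G ::= x]
((x)*G*G) => ((x)*x*G)   [G ::= x]
((x)*x*G) => ((x)*x*x)   [G ::= x]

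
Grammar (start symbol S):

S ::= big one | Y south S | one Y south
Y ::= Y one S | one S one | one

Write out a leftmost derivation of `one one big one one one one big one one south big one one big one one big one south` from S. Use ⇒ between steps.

S ⇒ one Y south   [S ::= one Y south]
one Y south ⇒ one Y one S south   [Y ::= Y one S]
one Y one S south ⇒ one Y one S one S south   [Y ::= Y one S]
one Y one S one S south ⇒ one Y one S one S one S south   [Y ::= Y one S]
one Y one S one S one S south ⇒ one one S one one S one S one S south   [Y ::= one S one]
one one S one one S one S one S south ⇒ one one big one one one S one S one S south   [S ::= big one]
one one big one one one S one S one S south ⇒ one one big one one one Y south S one S one S south   [S ::= Y south S]
one one big one one one Y south S one S one S south ⇒ one one big one one one one S one south S one S one S south   [Y ::= one S one]
one one big one one one one S one south S one S one S south ⇒ one one big one one one one big one one south S one S one S south   [S ::= big one]
one one big one one one one big one one south S one S one S south ⇒ one one big one one one one big one one south big one one S one S south   [S ::= big one]
one one big one one one one big one one south big one one S one S south ⇒ one one big one one one one big one one south big one one big one one S south   [S ::= big one]
one one big one one one one big one one south big one one big one one S south ⇒ one one big one one one one big one one south big one one big one one big one south   [S ::= big one]

S ⇒ one Y south ⇒ one Y one S south ⇒ one Y one S one S south ⇒ one Y one S one S one S south ⇒ one one S one one S one S one S south ⇒ one one big one one one S one S one S south ⇒ one one big one one one Y south S one S one S south ⇒ one one big one one one one S one south S one S one S south ⇒ one one big one one one one big one one south S one S one S south ⇒ one one big one one one one big one one south big one one S one S south ⇒ one one big one one one one big one one south big one one big one one S south ⇒ one one big one one one one big one one south big one one big one one big one south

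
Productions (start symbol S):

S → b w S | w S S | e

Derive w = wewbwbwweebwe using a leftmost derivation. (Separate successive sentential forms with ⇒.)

S ⇒ wSS   [S → w S S]
wSS ⇒ weS   [S → e]
weS ⇒ wewSS   [S → w S S]
wewSS ⇒ wewbwSS   [S → b w S]
wewbwSS ⇒ wewbwbwSS   [S → b w S]
wewbwbwSS ⇒ wewbwbwwSSS   [S → w S S]
wewbwbwwSSS ⇒ wewbwbwweSS   [S → e]
wewbwbwweSS ⇒ wewbwbwweeS   [S → e]
wewbwbwweeS ⇒ wewbwbwweebwS   [S → b w S]
wewbwbwweebwS ⇒ wewbwbwweebwe   [S → e]

S⇒wSS⇒weS⇒wewSS⇒wewbwSS⇒wewbwbwSS⇒wewbwbwwSSS⇒wewbwbwweSS⇒wewbwbwweeS⇒wewbwbwweebwS⇒wewbwbwweebwe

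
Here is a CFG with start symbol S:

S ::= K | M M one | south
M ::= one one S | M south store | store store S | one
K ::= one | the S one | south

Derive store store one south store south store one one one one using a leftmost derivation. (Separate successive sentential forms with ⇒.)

S ⇒ M M one ⇒ M south store M one ⇒ M south store south store M one ⇒ store store S south store south store M one ⇒ store store K south store south store M one ⇒ store store one south store south store M one ⇒ store store one south store south store one one S one ⇒ store store one south store south store one one K one ⇒ store store one south store south store one one one one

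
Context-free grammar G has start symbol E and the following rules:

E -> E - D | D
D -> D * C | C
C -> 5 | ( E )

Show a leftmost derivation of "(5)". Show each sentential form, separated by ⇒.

E ⇒ D ⇒ C ⇒ (E) ⇒ (D) ⇒ (C) ⇒ (5)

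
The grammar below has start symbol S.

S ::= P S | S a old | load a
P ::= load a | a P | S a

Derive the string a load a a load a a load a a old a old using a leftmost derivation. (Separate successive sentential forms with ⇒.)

S ⇒ S a old ⇒ S a old a old ⇒ P S a old a old ⇒ a P S a old a old ⇒ a S a S a old a old ⇒ a P S a S a old a old ⇒ a S a S a S a old a old ⇒ a load a a S a S a old a old ⇒ a load a a load a a S a old a old ⇒ a load a a load a a load a a old a old

S ⇒ S a old   [S ::= S a old]
S a old ⇒ S a old a old   [S ::= S a old]
S a old a old ⇒ P S a old a old   [S ::= P S]
P S a old a old ⇒ a P S a old a old   [P ::= a P]
a P S a old a old ⇒ a S a S a old a old   [P ::= S a]
a S a S a old a old ⇒ a P S a S a old a old   [S ::= P S]
a P S a S a old a old ⇒ a S a S a S a old a old   [P ::= S a]
a S a S a S a old a old ⇒ a load a a S a S a old a old   [S ::= load a]
a load a a S a S a old a old ⇒ a load a a load a a S a old a old   [S ::= load a]
a load a a load a a S a old a old ⇒ a load a a load a a load a a old a old   [S ::= load a]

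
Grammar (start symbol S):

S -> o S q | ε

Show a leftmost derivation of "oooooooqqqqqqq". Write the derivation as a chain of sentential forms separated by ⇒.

S ⇒ oSq ⇒ ooSqq ⇒ oooSqqq ⇒ ooooSqqqq ⇒ oooooSqqqqq ⇒ ooooooSqqqqqq ⇒ oooooooSqqqqqqq ⇒ oooooooqqqqqqq

S ⇒ oSq   [S -> o S q]
oSq ⇒ ooSqq   [S -> o S q]
ooSqq ⇒ oooSqqq   [S -> o S q]
oooSqqq ⇒ ooooSqqqq   [S -> o S q]
ooooSqqqq ⇒ oooooSqqqqq   [S -> o S q]
oooooSqqqqq ⇒ ooooooSqqqqqq   [S -> o S q]
ooooooSqqqqqq ⇒ oooooooSqqqqqqq   [S -> o S q]
oooooooSqqqqqqq ⇒ oooooooqqqqqqq   [S -> ε]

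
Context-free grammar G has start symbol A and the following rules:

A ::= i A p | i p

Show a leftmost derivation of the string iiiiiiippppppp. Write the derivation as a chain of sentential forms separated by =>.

A => iAp => iiApp => iiiAppp => iiiiApppp => iiiiiAppppp => iiiiiiApppppp => iiiiiiippppppp

A => iAp   [A ::= i A p]
iAp => iiApp   [A ::= i A p]
iiApp => iiiAppp   [A ::= i A p]
iiiAppp => iiiiApppp   [A ::= i A p]
iiiiApppp => iiiiiAppppp   [A ::= i A p]
iiiiiAppppp => iiiiiiApppppp   [A ::= i A p]
iiiiiiApppppp => iiiiiiippppppp   [A ::= i p]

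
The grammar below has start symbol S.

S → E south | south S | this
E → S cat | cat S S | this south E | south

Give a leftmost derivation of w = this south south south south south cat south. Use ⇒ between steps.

S ⇒ E south   [S → E south]
E south ⇒ this south E south   [E → this south E]
this south E south ⇒ this south S cat south   [E → S cat]
this south S cat south ⇒ this south south S cat south   [S → south S]
this south south S cat south ⇒ this south south south S cat south   [S → south S]
this south south south S cat south ⇒ this south south south E south cat south   [S → E south]
this south south south E south cat south ⇒ this south south south south south cat south   [E → south]

S ⇒ E south ⇒ this south E south ⇒ this south S cat south ⇒ this south south S cat south ⇒ this south south south S cat south ⇒ this south south south E south cat south ⇒ this south south south south south cat south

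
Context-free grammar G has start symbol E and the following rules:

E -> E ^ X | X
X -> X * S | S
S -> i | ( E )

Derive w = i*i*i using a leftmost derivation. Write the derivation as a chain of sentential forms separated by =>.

E=>X=>X*S=>X*S*S=>S*S*S=>i*S*S=>i*i*S=>i*i*i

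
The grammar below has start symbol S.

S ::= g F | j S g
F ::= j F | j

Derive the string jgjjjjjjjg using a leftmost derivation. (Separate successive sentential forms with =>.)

S=>jSg=>jgFg=>jgjFg=>jgjjFg=>jgjjjFg=>jgjjjjFg=>jgjjjjjFg=>jgjjjjjjFg=>jgjjjjjjjg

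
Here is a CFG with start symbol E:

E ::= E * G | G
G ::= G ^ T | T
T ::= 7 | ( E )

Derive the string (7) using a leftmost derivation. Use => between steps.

E => G   [E ::= G]
G => T   [G ::= T]
T => (E)   [T ::= ( E )]
(E) => (G)   [E ::= G]
(G) => (T)   [G ::= T]
(T) => (7)   [T ::= 7]

E => G => T => (E) => (G) => (T) => (7)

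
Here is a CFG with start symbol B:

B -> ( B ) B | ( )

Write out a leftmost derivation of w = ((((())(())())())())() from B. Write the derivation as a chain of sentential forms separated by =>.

B=>(B)B=>((B)B)B=>(((B)B)B)B=>((((B)B)B)B)B=>((((())B)B)B)B=>((((())(B)B)B)B)B=>((((())(())B)B)B)B=>((((())(())())B)B)B=>((((())(())())())B)B=>((((())(())())())())B=>((((())(())())())())()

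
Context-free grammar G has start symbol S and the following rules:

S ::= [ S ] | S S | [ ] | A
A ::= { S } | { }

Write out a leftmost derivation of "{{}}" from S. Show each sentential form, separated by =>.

S => A => {S} => {A} => {{}}

S => A   [S ::= A]
A => {S}   [A ::= { S }]
{S} => {A}   [S ::= A]
{A} => {{}}   [A ::= { }]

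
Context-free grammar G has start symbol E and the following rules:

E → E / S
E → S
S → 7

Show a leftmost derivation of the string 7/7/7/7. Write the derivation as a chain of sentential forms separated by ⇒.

E⇒E/S⇒E/S/S⇒E/S/S/S⇒S/S/S/S⇒7/S/S/S⇒7/7/S/S⇒7/7/7/S⇒7/7/7/7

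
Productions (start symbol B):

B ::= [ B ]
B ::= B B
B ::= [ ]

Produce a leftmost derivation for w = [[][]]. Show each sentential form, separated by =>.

B => [B] => [BB] => [[]B] => [[][]]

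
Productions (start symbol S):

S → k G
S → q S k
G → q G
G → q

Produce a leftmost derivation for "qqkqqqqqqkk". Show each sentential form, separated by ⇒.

S ⇒ qSk   [S → q S k]
qSk ⇒ qqSkk   [S → q S k]
qqSkk ⇒ qqkGkk   [S → k G]
qqkGkk ⇒ qqkqGkk   [G → q G]
qqkqGkk ⇒ qqkqqGkk   [G → q G]
qqkqqGkk ⇒ qqkqqqGkk   [G → q G]
qqkqqqGkk ⇒ qqkqqqqGkk   [G → q G]
qqkqqqqGkk ⇒ qqkqqqqqGkk   [G → q G]
qqkqqqqqGkk ⇒ qqkqqqqqqkk   [G → q]

S ⇒ qSk ⇒ qqSkk ⇒ qqkGkk ⇒ qqkqGkk ⇒ qqkqqGkk ⇒ qqkqqqGkk ⇒ qqkqqqqGkk ⇒ qqkqqqqqGkk ⇒ qqkqqqqqqkk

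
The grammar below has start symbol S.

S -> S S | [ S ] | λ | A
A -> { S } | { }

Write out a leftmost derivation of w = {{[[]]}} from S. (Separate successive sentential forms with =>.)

S => A   [S -> A]
A => {S}   [A -> { S }]
{S} => {SS}   [S -> S S]
{SS} => {AS}   [S -> A]
{AS} => {{S}S}   [A -> { S }]
{{S}S} => {{[S]}S}   [S -> [ S ]]
{{[S]}S} => {{[[S]]}S}   [S -> [ S ]]
{{[[S]]}S} => {{[[]]}S}   [S -> λ]
{{[[]]}S} => {{[[]]}}   [S -> λ]

S => A => {S} => {SS} => {AS} => {{S}S} => {{[S]}S} => {{[[S]]}S} => {{[[]]}S} => {{[[]]}}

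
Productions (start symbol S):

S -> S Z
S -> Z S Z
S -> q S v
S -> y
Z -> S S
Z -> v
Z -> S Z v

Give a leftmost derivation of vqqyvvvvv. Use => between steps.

S => SZ   [S -> S Z]
SZ => ZSZZ   [S -> Z S Z]
ZSZZ => vSZZ   [Z -> v]
vSZZ => vqSvZZ   [S -> q S v]
vqSvZZ => vqqSvvZZ   [S -> q S v]
vqqSvvZZ => vqqSZvvZZ   [S -> S Z]
vqqSZvvZZ => vqqyZvvZZ   [S -> y]
vqqyZvvZZ => vqqyvvvZZ   [Z -> v]
vqqyvvvZZ => vqqyvvvvZ   [Z -> v]
vqqyvvvvZ => vqqyvvvvv   [Z -> v]

S => SZ => ZSZZ => vSZZ => vqSvZZ => vqqSvvZZ => vqqSZvvZZ => vqqyZvvZZ => vqqyvvvZZ => vqqyvvvvZ => vqqyvvvvv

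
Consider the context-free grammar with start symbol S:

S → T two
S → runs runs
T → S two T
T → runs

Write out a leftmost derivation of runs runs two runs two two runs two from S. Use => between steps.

S => T two => S two T two => T two two T two => S two T two two T two => runs runs two T two two T two => runs runs two runs two two T two => runs runs two runs two two runs two

S => T two   [S → T two]
T two => S two T two   [T → S two T]
S two T two => T two two T two   [S → T two]
T two two T two => S two T two two T two   [T → S two T]
S two T two two T two => runs runs two T two two T two   [S → runs runs]
runs runs two T two two T two => runs runs two runs two two T two   [T → runs]
runs runs two runs two two T two => runs runs two runs two two runs two   [T → runs]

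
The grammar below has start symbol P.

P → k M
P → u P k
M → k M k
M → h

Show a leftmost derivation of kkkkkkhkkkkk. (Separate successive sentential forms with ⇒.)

P⇒kM⇒kkMk⇒kkkMkk⇒kkkkMkkk⇒kkkkkMkkkk⇒kkkkkkMkkkkk⇒kkkkkkhkkkkk

P ⇒ kM   [P → k M]
kM ⇒ kkMk   [M → k M k]
kkMk ⇒ kkkMkk   [M → k M k]
kkkMkk ⇒ kkkkMkkk   [M → k M k]
kkkkMkkk ⇒ kkkkkMkkkk   [M → k M k]
kkkkkMkkkk ⇒ kkkkkkMkkkkk   [M → k M k]
kkkkkkMkkkkk ⇒ kkkkkkhkkkkk   [M → h]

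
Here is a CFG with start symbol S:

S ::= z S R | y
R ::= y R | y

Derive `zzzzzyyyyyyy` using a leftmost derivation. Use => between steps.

S => zSR => zzSRR => zzzSRRR => zzzzSRRRR => zzzzzSRRRRR => zzzzzyRRRRR => zzzzzyyRRRRR => zzzzzyyyRRRR => zzzzzyyyyRRR => zzzzzyyyyyRR => zzzzzyyyyyyR => zzzzzyyyyyyy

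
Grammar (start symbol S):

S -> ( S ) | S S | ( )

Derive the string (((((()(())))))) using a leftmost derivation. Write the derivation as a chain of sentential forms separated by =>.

S => (S)   [S -> ( S )]
(S) => ((S))   [S -> ( S )]
((S)) => (((S)))   [S -> ( S )]
(((S))) => ((((S))))   [S -> ( S )]
((((S)))) => (((((S)))))   [S -> ( S )]
(((((S))))) => (((((SS)))))   [S -> S S]
(((((SS))))) => (((((()S)))))   [S -> ( )]
(((((()S))))) => (((((()(S))))))   [S -> ( S )]
(((((()(S)))))) => (((((()(()))))))   [S -> ( )]

S => (S) => ((S)) => (((S))) => ((((S)))) => (((((S))))) => (((((SS))))) => (((((()S))))) => (((((()(S)))))) => (((((()(()))))))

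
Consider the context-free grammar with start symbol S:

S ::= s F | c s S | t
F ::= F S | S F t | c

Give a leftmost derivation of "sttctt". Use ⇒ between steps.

S ⇒ sF ⇒ sSFt ⇒ stFt ⇒ stSFtt ⇒ sttFtt ⇒ sttctt

S ⇒ sF   [S ::= s F]
sF ⇒ sSFt   [F ::= S F t]
sSFt ⇒ stFt   [S ::= t]
stFt ⇒ stSFtt   [F ::= S F t]
stSFtt ⇒ sttFtt   [S ::= t]
sttFtt ⇒ sttctt   [F ::= c]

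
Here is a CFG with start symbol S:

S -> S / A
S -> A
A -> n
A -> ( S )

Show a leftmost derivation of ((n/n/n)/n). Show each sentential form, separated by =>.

S => A => (S) => (S/A) => (A/A) => ((S)/A) => ((S/A)/A) => ((S/A/A)/A) => ((A/A/A)/A) => ((n/A/A)/A) => ((n/n/A)/A) => ((n/n/n)/A) => ((n/n/n)/n)

S => A   [S -> A]
A => (S)   [A -> ( S )]
(S) => (S/A)   [S -> S / A]
(S/A) => (A/A)   [S -> A]
(A/A) => ((S)/A)   [A -> ( S )]
((S)/A) => ((S/A)/A)   [S -> S / A]
((S/A)/A) => ((S/A/A)/A)   [S -> S / A]
((S/A/A)/A) => ((A/A/A)/A)   [S -> A]
((A/A/A)/A) => ((n/A/A)/A)   [A -> n]
((n/A/A)/A) => ((n/n/A)/A)   [A -> n]
((n/n/A)/A) => ((n/n/n)/A)   [A -> n]
((n/n/n)/A) => ((n/n/n)/n)   [A -> n]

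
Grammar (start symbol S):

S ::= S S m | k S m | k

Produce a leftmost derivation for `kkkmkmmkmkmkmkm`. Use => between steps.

S => SSm => SSmSm => SSmSmSm => SSmSmSmSm => kSmSmSmSmSm => kSSmmSmSmSmSm => kSSmSmmSmSmSmSm => kkSmSmmSmSmSmSm => kkkmSmmSmSmSmSm => kkkmkmmSmSmSmSm => kkkmkmmkmSmSmSm => kkkmkmmkmkmSmSm => kkkmkmmkmkmkmSm => kkkmkmmkmkmkmkm

S => SSm   [S ::= S S m]
SSm => SSmSm   [S ::= S S m]
SSmSm => SSmSmSm   [S ::= S S m]
SSmSmSm => SSmSmSmSm   [S ::= S S m]
SSmSmSmSm => kSmSmSmSmSm   [S ::= k S m]
kSmSmSmSmSm => kSSmmSmSmSmSm   [S ::= S S m]
kSSmmSmSmSmSm => kSSmSmmSmSmSmSm   [S ::= S S m]
kSSmSmmSmSmSmSm => kkSmSmmSmSmSmSm   [S ::= k]
kkSmSmmSmSmSmSm => kkkmSmmSmSmSmSm   [S ::= k]
kkkmSmmSmSmSmSm => kkkmkmmSmSmSmSm   [S ::= k]
kkkmkmmSmSmSmSm => kkkmkmmkmSmSmSm   [S ::= k]
kkkmkmmkmSmSmSm => kkkmkmmkmkmSmSm   [S ::= k]
kkkmkmmkmkmSmSm => kkkmkmmkmkmkmSm   [S ::= k]
kkkmkmmkmkmkmSm => kkkmkmmkmkmkmkm   [S ::= k]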